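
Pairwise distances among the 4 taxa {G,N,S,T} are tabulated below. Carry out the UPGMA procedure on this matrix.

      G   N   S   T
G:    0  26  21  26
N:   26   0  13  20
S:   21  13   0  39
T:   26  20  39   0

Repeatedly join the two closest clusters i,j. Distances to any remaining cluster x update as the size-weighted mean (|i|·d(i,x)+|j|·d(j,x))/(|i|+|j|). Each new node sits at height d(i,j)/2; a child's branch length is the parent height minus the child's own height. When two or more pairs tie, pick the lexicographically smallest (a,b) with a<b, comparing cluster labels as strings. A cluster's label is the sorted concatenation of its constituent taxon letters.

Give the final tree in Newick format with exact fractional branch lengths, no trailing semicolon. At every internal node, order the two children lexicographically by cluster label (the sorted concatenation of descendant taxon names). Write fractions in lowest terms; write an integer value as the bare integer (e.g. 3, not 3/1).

((G:47/4,(N:13/2,S:13/2):21/4):29/12,T:85/6)

1. join N+S (d=13) ⇒ NS; edges |N|=13/2, |S|=13/2
  updated: d(G,NS)=47/2, d(NS,T)=59/2
2. join G+NS (d=47/2) ⇒ GNS; edges |G|=47/4, |NS|=21/4
  updated: d(GNS,T)=85/3
3. join GNS+T (d=85/3) ⇒ GNST; edges |GNS|=29/12, |T|=85/6
final tree: ((G:47/4,(N:13/2,S:13/2):21/4):29/12,T:85/6)
total length: 559/12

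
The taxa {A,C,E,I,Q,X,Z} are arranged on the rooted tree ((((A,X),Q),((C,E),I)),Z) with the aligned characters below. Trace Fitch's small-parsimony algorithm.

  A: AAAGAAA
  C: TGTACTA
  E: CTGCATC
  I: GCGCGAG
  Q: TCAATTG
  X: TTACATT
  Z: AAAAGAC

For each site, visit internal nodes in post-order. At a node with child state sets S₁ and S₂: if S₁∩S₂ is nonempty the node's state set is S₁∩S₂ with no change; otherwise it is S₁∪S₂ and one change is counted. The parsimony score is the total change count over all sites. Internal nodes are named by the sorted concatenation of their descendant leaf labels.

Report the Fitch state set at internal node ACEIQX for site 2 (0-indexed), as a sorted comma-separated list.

A,G

[col 0] AX: children A:{A}, X:{T} ∪→ {A,T}; cost 1
[col 0] AQX: children AX:{A,T}, Q:{T} ∩→ {T}; cost 0
[col 0] CE: children C:{T}, E:{C} ∪→ {C,T}; cost 1
[col 0] CEI: children CE:{C,T}, I:{G} ∪→ {C,G,T}; cost 1
[col 0] ACEIQX: children AQX:{T}, CEI:{C,G,T} ∩→ {T}; cost 0
[col 0] ACEIQXZ: children ACEIQX:{T}, Z:{A} ∪→ {A,T}; cost 1
[col 1] AX: children A:{A}, X:{T} ∪→ {A,T}; cost 1
[col 1] AQX: children AX:{A,T}, Q:{C} ∪→ {A,C,T}; cost 1
[col 1] CE: children C:{G}, E:{T} ∪→ {G,T}; cost 1
[col 1] CEI: children CE:{G,T}, I:{C} ∪→ {C,G,T}; cost 1
[col 1] ACEIQX: children AQX:{A,C,T}, CEI:{C,G,T} ∩→ {C,T}; cost 0
[col 1] ACEIQXZ: children ACEIQX:{C,T}, Z:{A} ∪→ {A,C,T}; cost 1
[col 2] AX: children A:{A}, X:{A} ∩→ {A}; cost 0
[col 2] AQX: children AX:{A}, Q:{A} ∩→ {A}; cost 0
[col 2] CE: children C:{T}, E:{G} ∪→ {G,T}; cost 1
[col 2] CEI: children CE:{G,T}, I:{G} ∩→ {G}; cost 0
[col 2] ACEIQX: children AQX:{A}, CEI:{G} ∪→ {A,G}; cost 1
[col 2] ACEIQXZ: children ACEIQX:{A,G}, Z:{A} ∩→ {A}; cost 0
[col 3] AX: children A:{G}, X:{C} ∪→ {C,G}; cost 1
[col 3] AQX: children AX:{C,G}, Q:{A} ∪→ {A,C,G}; cost 1
[col 3] CE: children C:{A}, E:{C} ∪→ {A,C}; cost 1
[col 3] CEI: children CE:{A,C}, I:{C} ∩→ {C}; cost 0
[col 3] ACEIQX: children AQX:{A,C,G}, CEI:{C} ∩→ {C}; cost 0
[col 3] ACEIQXZ: children ACEIQX:{C}, Z:{A} ∪→ {A,C}; cost 1
[col 4] AX: children A:{A}, X:{A} ∩→ {A}; cost 0
[col 4] AQX: children AX:{A}, Q:{T} ∪→ {A,T}; cost 1
[col 4] CE: children C:{C}, E:{A} ∪→ {A,C}; cost 1
[col 4] CEI: children CE:{A,C}, I:{G} ∪→ {A,C,G}; cost 1
[col 4] ACEIQX: children AQX:{A,T}, CEI:{A,C,G} ∩→ {A}; cost 0
[col 4] ACEIQXZ: children ACEIQX:{A}, Z:{G} ∪→ {A,G}; cost 1
[col 5] AX: children A:{A}, X:{T} ∪→ {A,T}; cost 1
[col 5] AQX: children AX:{A,T}, Q:{T} ∩→ {T}; cost 0
[col 5] CE: children C:{T}, E:{T} ∩→ {T}; cost 0
[col 5] CEI: children CE:{T}, I:{A} ∪→ {A,T}; cost 1
[col 5] ACEIQX: children AQX:{T}, CEI:{A,T} ∩→ {T}; cost 0
[col 5] ACEIQXZ: children ACEIQX:{T}, Z:{A} ∪→ {A,T}; cost 1
[col 6] AX: children A:{A}, X:{T} ∪→ {A,T}; cost 1
[col 6] AQX: children AX:{A,T}, Q:{G} ∪→ {A,G,T}; cost 1
[col 6] CE: children C:{A}, E:{C} ∪→ {A,C}; cost 1
[col 6] CEI: children CE:{A,C}, I:{G} ∪→ {A,C,G}; cost 1
[col 6] ACEIQX: children AQX:{A,G,T}, CEI:{A,C,G} ∩→ {A,G}; cost 0
[col 6] ACEIQXZ: children ACEIQX:{A,G}, Z:{C} ∪→ {A,C,G}; cost 1
per-site changes: [4, 5, 2, 4, 4, 3, 5]; total = 27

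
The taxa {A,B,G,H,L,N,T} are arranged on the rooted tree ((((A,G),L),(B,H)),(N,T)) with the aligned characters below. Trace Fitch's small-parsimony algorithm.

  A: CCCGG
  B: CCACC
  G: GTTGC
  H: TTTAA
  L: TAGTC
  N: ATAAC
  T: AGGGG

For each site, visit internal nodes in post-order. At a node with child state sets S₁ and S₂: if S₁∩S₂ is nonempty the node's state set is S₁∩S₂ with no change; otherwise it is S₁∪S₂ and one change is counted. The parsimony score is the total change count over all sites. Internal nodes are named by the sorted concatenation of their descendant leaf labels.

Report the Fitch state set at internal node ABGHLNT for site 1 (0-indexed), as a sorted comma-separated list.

T

[col 0] AG: children A:{C}, G:{G} ∪→ {C,G}; cost 1
[col 0] AGL: children AG:{C,G}, L:{T} ∪→ {C,G,T}; cost 1
[col 0] BH: children B:{C}, H:{T} ∪→ {C,T}; cost 1
[col 0] ABGHL: children AGL:{C,G,T}, BH:{C,T} ∩→ {C,T}; cost 0
[col 0] NT: children N:{A}, T:{A} ∩→ {A}; cost 0
[col 0] ABGHLNT: children ABGHL:{C,T}, NT:{A} ∪→ {A,C,T}; cost 1
[col 1] AG: children A:{C}, G:{T} ∪→ {C,T}; cost 1
[col 1] AGL: children AG:{C,T}, L:{A} ∪→ {A,C,T}; cost 1
[col 1] BH: children B:{C}, H:{T} ∪→ {C,T}; cost 1
[col 1] ABGHL: children AGL:{A,C,T}, BH:{C,T} ∩→ {C,T}; cost 0
[col 1] NT: children N:{T}, T:{G} ∪→ {G,T}; cost 1
[col 1] ABGHLNT: children ABGHL:{C,T}, NT:{G,T} ∩→ {T}; cost 0
[col 2] AG: children A:{C}, G:{T} ∪→ {C,T}; cost 1
[col 2] AGL: children AG:{C,T}, L:{G} ∪→ {C,G,T}; cost 1
[col 2] BH: children B:{A}, H:{T} ∪→ {A,T}; cost 1
[col 2] ABGHL: children AGL:{C,G,T}, BH:{A,T} ∩→ {T}; cost 0
[col 2] NT: children N:{A}, T:{G} ∪→ {A,G}; cost 1
[col 2] ABGHLNT: children ABGHL:{T}, NT:{A,G} ∪→ {A,G,T}; cost 1
[col 3] AG: children A:{G}, G:{G} ∩→ {G}; cost 0
[col 3] AGL: children AG:{G}, L:{T} ∪→ {G,T}; cost 1
[col 3] BH: children B:{C}, H:{A} ∪→ {A,C}; cost 1
[col 3] ABGHL: children AGL:{G,T}, BH:{A,C} ∪→ {A,C,G,T}; cost 1
[col 3] NT: children N:{A}, T:{G} ∪→ {A,G}; cost 1
[col 3] ABGHLNT: children ABGHL:{A,C,G,T}, NT:{A,G} ∩→ {A,G}; cost 0
[col 4] AG: children A:{G}, G:{C} ∪→ {C,G}; cost 1
[col 4] AGL: children AG:{C,G}, L:{C} ∩→ {C}; cost 0
[col 4] BH: children B:{C}, H:{A} ∪→ {A,C}; cost 1
[col 4] ABGHL: children AGL:{C}, BH:{A,C} ∩→ {C}; cost 0
[col 4] NT: children N:{C}, T:{G} ∪→ {C,G}; cost 1
[col 4] ABGHLNT: children ABGHL:{C}, NT:{C,G} ∩→ {C}; cost 0
per-site changes: [4, 4, 5, 4, 3]; total = 20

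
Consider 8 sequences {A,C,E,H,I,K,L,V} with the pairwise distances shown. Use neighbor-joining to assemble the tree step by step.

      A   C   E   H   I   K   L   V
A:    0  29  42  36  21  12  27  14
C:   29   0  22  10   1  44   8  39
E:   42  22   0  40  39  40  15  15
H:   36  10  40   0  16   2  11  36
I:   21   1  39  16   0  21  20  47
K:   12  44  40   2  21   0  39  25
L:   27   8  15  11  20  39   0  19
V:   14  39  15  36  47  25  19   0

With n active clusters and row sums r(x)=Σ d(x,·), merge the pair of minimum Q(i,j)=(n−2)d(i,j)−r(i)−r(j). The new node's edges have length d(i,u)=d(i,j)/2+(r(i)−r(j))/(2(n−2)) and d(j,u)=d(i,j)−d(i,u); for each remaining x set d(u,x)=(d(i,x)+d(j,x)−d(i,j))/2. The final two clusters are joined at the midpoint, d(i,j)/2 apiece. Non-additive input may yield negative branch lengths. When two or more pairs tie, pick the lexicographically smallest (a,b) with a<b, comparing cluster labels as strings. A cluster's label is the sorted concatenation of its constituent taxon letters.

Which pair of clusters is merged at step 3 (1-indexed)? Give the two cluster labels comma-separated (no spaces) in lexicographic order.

E,V

step 1: merge (H,K) at d=2, Q=-322; branch lengths H→-5/3, K→11/3; new cluster HK
  updated: d(A,HK)=23, d(C,HK)=26, d(E,HK)=39, d(HK,I)=35/2, d(HK,L)=24, d(HK,V)=59/2
step 2: merge (C,I) at d=1, Q=-531/2; branch lengths C→-31/20, I→51/20; new cluster CI
  updated: d(A,CI)=49/2, d(CI,E)=30, d(CI,HK)=85/4, d(CI,L)=27/2, d(CI,V)=85/2
step 3: merge (E,V) at d=15, Q=-201; branch lengths E→81/8, V→39/8; new cluster EV
  updated: d(A,EV)=41/2, d(CI,EV)=115/4, d(EV,HK)=107/4, d(EV,L)=19/2
step 4: merge (EV,L) at d=19/2, Q=-131; branch lengths EV→20/3, L→17/6; new cluster ELV
  updated: d(A,ELV)=19, d(CI,ELV)=131/8, d(ELV,HK)=165/8
step 5: merge (A,HK) at d=23, Q=-683/8; branch lengths A→381/32, HK→355/32; new cluster AHK
  updated: d(AHK,CI)=91/8, d(AHK,ELV)=133/16
step 6: merge (AHK,CI) at d=91/8, Q=-577/16; branch lengths AHK→53/32, CI→311/32; new cluster ACHIK
  updated: d(ACHIK,ELV)=213/32
step 7: merge (ACHIK,ELV) at d=213/32; branch lengths ACHIK→213/64, ELV→213/64; new cluster ACEHIKLV
final tree: (((A:381/32,(H:-5/3,K:11/3):355/32):53/32,(C:-31/20,I:51/20):311/32):213/64,((E:81/8,V:39/8):20/3,L:17/6):213/64)
total length: 2193/32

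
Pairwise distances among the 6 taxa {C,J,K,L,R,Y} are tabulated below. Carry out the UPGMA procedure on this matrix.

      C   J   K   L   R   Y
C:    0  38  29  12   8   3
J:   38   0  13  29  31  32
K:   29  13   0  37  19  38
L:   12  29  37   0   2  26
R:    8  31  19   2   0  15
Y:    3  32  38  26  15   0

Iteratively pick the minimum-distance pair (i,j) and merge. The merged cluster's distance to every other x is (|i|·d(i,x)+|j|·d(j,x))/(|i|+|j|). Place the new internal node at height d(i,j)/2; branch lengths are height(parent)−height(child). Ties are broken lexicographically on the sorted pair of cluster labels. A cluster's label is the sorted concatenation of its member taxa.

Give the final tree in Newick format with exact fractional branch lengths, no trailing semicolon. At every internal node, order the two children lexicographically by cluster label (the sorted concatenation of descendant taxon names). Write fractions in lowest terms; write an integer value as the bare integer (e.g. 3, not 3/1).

step 1: merge (L,R) at d=2; branch lengths L→1, R→1; new cluster LR
  updated: d(C,LR)=10, d(J,LR)=30, d(K,LR)=28, d(LR,Y)=41/2
step 2: merge (C,Y) at d=3; branch lengths C→3/2, Y→3/2; new cluster CY
  updated: d(CY,J)=35, d(CY,K)=67/2, d(CY,LR)=61/4
step 3: merge (J,K) at d=13; branch lengths J→13/2, K→13/2; new cluster JK
  updated: d(CY,JK)=137/4, d(JK,LR)=29
step 4: merge (CY,LR) at d=61/4; branch lengths CY→49/8, LR→53/8; new cluster CLRY
  updated: d(CLRY,JK)=253/8
step 5: merge (CLRY,JK) at d=253/8; branch lengths CLRY→131/16, JK→149/16; new cluster CJKLRY
final tree: (((C:3/2,Y:3/2):49/8,(L:1,R:1):53/8):131/16,(J:13/2,K:13/2):149/16)
total length: 193/4

(((C:3/2,Y:3/2):49/8,(L:1,R:1):53/8):131/16,(J:13/2,K:13/2):149/16)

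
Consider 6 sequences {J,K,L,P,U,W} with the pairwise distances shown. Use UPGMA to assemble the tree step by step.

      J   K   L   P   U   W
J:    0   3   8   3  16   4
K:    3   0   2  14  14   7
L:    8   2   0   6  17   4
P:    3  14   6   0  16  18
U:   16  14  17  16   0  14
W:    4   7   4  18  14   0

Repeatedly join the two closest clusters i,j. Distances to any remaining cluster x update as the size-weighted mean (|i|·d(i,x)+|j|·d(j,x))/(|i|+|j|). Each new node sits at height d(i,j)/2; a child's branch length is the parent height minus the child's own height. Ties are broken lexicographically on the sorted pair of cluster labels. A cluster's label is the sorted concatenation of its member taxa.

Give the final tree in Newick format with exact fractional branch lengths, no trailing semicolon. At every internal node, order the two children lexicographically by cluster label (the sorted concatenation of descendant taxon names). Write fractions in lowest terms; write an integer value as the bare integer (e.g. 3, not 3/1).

step 1: merge (K,L) at d=2; branch lengths K→1, L→1; new cluster KL
  updated: d(J,KL)=11/2, d(KL,P)=10, d(KL,U)=31/2, d(KL,W)=11/2
step 2: merge (J,P) at d=3; branch lengths J→3/2, P→3/2; new cluster JP
  updated: d(JP,KL)=31/4, d(JP,U)=16, d(JP,W)=11
step 3: merge (KL,W) at d=11/2; branch lengths KL→7/4, W→11/4; new cluster KLW
  updated: d(JP,KLW)=53/6, d(KLW,U)=15
step 4: merge (JP,KLW) at d=53/6; branch lengths JP→35/12, KLW→5/3; new cluster JKLPW
  updated: d(JKLPW,U)=77/5
step 5: merge (JKLPW,U) at d=77/5; branch lengths JKLPW→197/60, U→77/10; new cluster JKLPUW
final tree: (((J:3/2,P:3/2):35/12,((K:1,L:1):7/4,W:11/4):5/3):197/60,U:77/10)
total length: 376/15

(((J:3/2,P:3/2):35/12,((K:1,L:1):7/4,W:11/4):5/3):197/60,U:77/10)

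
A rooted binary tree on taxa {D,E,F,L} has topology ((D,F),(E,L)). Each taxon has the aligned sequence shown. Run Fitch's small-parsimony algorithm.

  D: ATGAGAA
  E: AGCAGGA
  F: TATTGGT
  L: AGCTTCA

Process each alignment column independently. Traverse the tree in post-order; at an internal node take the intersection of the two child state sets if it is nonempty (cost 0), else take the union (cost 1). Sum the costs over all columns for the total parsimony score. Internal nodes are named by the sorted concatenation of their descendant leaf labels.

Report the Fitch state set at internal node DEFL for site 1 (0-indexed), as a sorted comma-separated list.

[col 0] DF: children D:{A}, F:{T} ∪→ {A,T}; cost 1
[col 0] EL: children E:{A}, L:{A} ∩→ {A}; cost 0
[col 0] DEFL: children DF:{A,T}, EL:{A} ∩→ {A}; cost 0
[col 1] DF: children D:{T}, F:{A} ∪→ {A,T}; cost 1
[col 1] EL: children E:{G}, L:{G} ∩→ {G}; cost 0
[col 1] DEFL: children DF:{A,T}, EL:{G} ∪→ {A,G,T}; cost 1
[col 2] DF: children D:{G}, F:{T} ∪→ {G,T}; cost 1
[col 2] EL: children E:{C}, L:{C} ∩→ {C}; cost 0
[col 2] DEFL: children DF:{G,T}, EL:{C} ∪→ {C,G,T}; cost 1
[col 3] DF: children D:{A}, F:{T} ∪→ {A,T}; cost 1
[col 3] EL: children E:{A}, L:{T} ∪→ {A,T}; cost 1
[col 3] DEFL: children DF:{A,T}, EL:{A,T} ∩→ {A,T}; cost 0
[col 4] DF: children D:{G}, F:{G} ∩→ {G}; cost 0
[col 4] EL: children E:{G}, L:{T} ∪→ {G,T}; cost 1
[col 4] DEFL: children DF:{G}, EL:{G,T} ∩→ {G}; cost 0
[col 5] DF: children D:{A}, F:{G} ∪→ {A,G}; cost 1
[col 5] EL: children E:{G}, L:{C} ∪→ {C,G}; cost 1
[col 5] DEFL: children DF:{A,G}, EL:{C,G} ∩→ {G}; cost 0
[col 6] DF: children D:{A}, F:{T} ∪→ {A,T}; cost 1
[col 6] EL: children E:{A}, L:{A} ∩→ {A}; cost 0
[col 6] DEFL: children DF:{A,T}, EL:{A} ∩→ {A}; cost 0
per-site changes: [1, 2, 2, 2, 1, 2, 1]; total = 11

A,G,T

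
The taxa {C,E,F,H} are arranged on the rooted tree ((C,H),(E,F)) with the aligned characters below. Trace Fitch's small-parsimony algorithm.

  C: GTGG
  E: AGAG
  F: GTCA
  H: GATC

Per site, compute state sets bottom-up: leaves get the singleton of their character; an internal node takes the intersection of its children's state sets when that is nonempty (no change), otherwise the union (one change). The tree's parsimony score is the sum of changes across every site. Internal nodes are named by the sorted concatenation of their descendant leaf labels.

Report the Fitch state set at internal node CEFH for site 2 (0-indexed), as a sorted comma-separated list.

A,C,G,T

[col 0] CH: children C:{G}, H:{G} ∩→ {G}; cost 0
[col 0] EF: children E:{A}, F:{G} ∪→ {A,G}; cost 1
[col 0] CEFH: children CH:{G}, EF:{A,G} ∩→ {G}; cost 0
[col 1] CH: children C:{T}, H:{A} ∪→ {A,T}; cost 1
[col 1] EF: children E:{G}, F:{T} ∪→ {G,T}; cost 1
[col 1] CEFH: children CH:{A,T}, EF:{G,T} ∩→ {T}; cost 0
[col 2] CH: children C:{G}, H:{T} ∪→ {G,T}; cost 1
[col 2] EF: children E:{A}, F:{C} ∪→ {A,C}; cost 1
[col 2] CEFH: children CH:{G,T}, EF:{A,C} ∪→ {A,C,G,T}; cost 1
[col 3] CH: children C:{G}, H:{C} ∪→ {C,G}; cost 1
[col 3] EF: children E:{G}, F:{A} ∪→ {A,G}; cost 1
[col 3] CEFH: children CH:{C,G}, EF:{A,G} ∩→ {G}; cost 0
per-site changes: [1, 2, 3, 2]; total = 8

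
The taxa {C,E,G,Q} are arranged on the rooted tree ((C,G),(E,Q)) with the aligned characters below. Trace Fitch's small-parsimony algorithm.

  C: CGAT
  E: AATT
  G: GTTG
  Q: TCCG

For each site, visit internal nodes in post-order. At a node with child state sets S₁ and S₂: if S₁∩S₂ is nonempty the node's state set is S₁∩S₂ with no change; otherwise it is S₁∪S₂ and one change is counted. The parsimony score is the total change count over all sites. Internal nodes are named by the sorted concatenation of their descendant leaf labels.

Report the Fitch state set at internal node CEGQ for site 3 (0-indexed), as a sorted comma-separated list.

CG@0: {C} ∪ {G} = {C,G} (union, +1)
EQ@0: {A} ∪ {T} = {A,T} (union, +1)
CEGQ@0: {C,G} ∪ {A,T} = {A,C,G,T} (union, +1)
CG@1: {G} ∪ {T} = {G,T} (union, +1)
EQ@1: {A} ∪ {C} = {A,C} (union, +1)
CEGQ@1: {G,T} ∪ {A,C} = {A,C,G,T} (union, +1)
CG@2: {A} ∪ {T} = {A,T} (union, +1)
EQ@2: {T} ∪ {C} = {C,T} (union, +1)
CEGQ@2: {A,T} ∩ {C,T} = {T} (intersection, +0)
CG@3: {T} ∪ {G} = {G,T} (union, +1)
EQ@3: {T} ∪ {G} = {G,T} (union, +1)
CEGQ@3: {G,T} ∩ {G,T} = {G,T} (intersection, +0)
per-site changes: [3, 3, 2, 2]; total = 10

G,T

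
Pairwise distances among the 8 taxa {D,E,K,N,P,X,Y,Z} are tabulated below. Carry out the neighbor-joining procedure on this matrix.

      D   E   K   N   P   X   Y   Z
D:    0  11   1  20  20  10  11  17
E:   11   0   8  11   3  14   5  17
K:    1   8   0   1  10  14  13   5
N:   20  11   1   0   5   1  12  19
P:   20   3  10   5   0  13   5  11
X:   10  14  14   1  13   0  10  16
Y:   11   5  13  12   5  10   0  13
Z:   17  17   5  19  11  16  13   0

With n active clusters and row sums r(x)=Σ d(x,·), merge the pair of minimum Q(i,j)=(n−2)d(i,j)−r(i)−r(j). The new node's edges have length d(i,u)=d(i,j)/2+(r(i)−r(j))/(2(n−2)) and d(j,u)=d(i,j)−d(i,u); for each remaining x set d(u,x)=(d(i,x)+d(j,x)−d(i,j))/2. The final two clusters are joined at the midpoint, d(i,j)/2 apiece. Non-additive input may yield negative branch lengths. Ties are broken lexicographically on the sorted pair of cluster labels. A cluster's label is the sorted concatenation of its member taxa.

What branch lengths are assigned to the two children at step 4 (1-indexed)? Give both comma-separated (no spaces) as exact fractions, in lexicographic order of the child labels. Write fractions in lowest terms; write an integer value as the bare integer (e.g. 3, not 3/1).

1. join N+X (d=1, Q=-141) ⇒ NX; edges |N|=-1/4, |X|=5/4
  updated: d(D,NX)=29/2, d(E,NX)=12, d(K,NX)=7, d(NX,P)=17/2, d(NX,Y)=21/2, d(NX,Z)=17
2. join D+K (d=1, Q=-227/2) ⇒ DK; edges |D|=71/20, |K|=-51/20
  updated: d(DK,E)=9, d(DK,NX)=41/4, d(DK,P)=29/2, d(DK,Y)=23/2, d(DK,Z)=21/2
3. join DK+Z (d=21/2, Q=-329/4) ⇒ DKZ; edges |DK|=117/32, |Z|=219/32
  updated: d(DKZ,E)=31/4, d(DKZ,NX)=67/8, d(DKZ,P)=15/2, d(DKZ,Y)=7
4. join DKZ+NX (d=67/8, Q=-359/8) ⇒ DKNXZ; edges |DKZ|=131/48, |NX|=271/48
  updated: d(DKNXZ,E)=91/16, d(DKNXZ,P)=61/16, d(DKNXZ,Y)=73/16
5. join DKNXZ+Y (d=73/16, Q=-39/2) ⇒ DKNXYZ; edges |DKNXZ|=69/32, |Y|=77/32
  updated: d(DKNXYZ,E)=49/16, d(DKNXYZ,P)=17/8
6. join DKNXYZ+E (d=49/16, Q=-131/16) ⇒ DEKNXYZ; edges |DKNXYZ|=35/32, |E|=63/32
  updated: d(DEKNXYZ,P)=33/32
7. join DEKNXYZ+P (d=33/32) ⇒ DEKNPXYZ; edges |DEKNXYZ|=33/64, |P|=33/64
final tree: ((((((D:71/20,K:-51/20):117/32,Z:219/32):131/48,(N:-1/4,X:5/4):271/48):69/32,Y:77/32):35/32,E:63/32):33/64,P:33/64)
total length: 945/32

131/48,271/48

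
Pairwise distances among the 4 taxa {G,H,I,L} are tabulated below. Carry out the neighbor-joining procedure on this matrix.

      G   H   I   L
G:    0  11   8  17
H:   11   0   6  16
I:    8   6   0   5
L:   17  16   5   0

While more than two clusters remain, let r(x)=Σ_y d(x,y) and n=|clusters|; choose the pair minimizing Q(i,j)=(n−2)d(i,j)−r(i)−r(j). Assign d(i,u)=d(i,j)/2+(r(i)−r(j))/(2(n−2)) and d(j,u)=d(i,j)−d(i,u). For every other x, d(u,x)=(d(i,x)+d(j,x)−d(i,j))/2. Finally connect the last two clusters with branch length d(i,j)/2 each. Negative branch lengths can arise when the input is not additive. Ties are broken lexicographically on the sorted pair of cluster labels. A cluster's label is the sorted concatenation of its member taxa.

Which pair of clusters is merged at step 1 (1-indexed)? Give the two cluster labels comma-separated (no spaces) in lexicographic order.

1. join G+H (d=11, Q=-47) ⇒ GH; edges |G|=25/4, |H|=19/4
  updated: d(GH,I)=3/2, d(GH,L)=11
2. join GH+I (d=3/2, Q=-35/2) ⇒ GHI; edges |GH|=15/4, |I|=-9/4
  updated: d(GHI,L)=29/4
3. join GHI+L (d=29/4) ⇒ GHIL; edges |GHI|=29/8, |L|=29/8
final tree: (((G:25/4,H:19/4):15/4,I:-9/4):29/8,L:29/8)
total length: 79/4

G,H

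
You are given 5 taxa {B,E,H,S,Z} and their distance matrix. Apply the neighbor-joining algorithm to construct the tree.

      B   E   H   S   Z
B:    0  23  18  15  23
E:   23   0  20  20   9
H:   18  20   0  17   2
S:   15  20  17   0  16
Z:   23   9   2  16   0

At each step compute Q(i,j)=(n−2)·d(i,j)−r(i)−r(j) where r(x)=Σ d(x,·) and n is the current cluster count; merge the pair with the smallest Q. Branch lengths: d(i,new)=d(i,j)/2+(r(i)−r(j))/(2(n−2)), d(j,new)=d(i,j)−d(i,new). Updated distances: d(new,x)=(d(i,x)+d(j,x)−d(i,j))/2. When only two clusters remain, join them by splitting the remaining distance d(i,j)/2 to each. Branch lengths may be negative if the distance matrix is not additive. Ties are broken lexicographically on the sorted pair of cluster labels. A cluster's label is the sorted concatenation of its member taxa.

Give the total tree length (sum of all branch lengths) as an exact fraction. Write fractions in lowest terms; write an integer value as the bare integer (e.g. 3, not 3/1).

143/4

iteration 1: select B,S (d=15, Q=-102); attach at lengths (28/3, 17/3); label the merged cluster BS
  updated: d(BS,E)=14, d(BS,H)=10, d(BS,Z)=12
iteration 2: select BS,E (d=14, Q=-51); attach at lengths (21/4, 35/4); label the merged cluster BES
  updated: d(BES,H)=8, d(BES,Z)=7/2
iteration 3: select BES,H (d=8, Q=-27/2); attach at lengths (19/4, 13/4); label the merged cluster BEHS
  updated: d(BEHS,Z)=-5/4
iteration 4: select BEHS,Z (d=-5/4); attach at lengths (-5/8, -5/8); label the merged cluster BEHSZ
final tree: ((((B:28/3,S:17/3):21/4,E:35/4):19/4,H:13/4):-5/8,Z:-5/8)
total length: 143/4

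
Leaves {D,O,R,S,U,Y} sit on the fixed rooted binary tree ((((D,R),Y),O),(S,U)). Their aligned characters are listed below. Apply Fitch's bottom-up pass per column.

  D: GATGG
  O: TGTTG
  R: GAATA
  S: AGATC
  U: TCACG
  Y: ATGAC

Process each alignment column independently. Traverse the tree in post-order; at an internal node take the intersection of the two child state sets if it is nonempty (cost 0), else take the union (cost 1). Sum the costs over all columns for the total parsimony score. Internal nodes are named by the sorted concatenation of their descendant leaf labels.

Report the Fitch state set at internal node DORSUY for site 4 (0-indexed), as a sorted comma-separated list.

G

site 0, node DR: D={G} ∩ R={G} → {G} (+0)
site 0, node DRY: DR={G} ∪ Y={A} → {A,G} (+1)
site 0, node DORY: DRY={A,G} ∪ O={T} → {A,G,T} (+1)
site 0, node SU: S={A} ∪ U={T} → {A,T} (+1)
site 0, node DORSUY: DORY={A,G,T} ∩ SU={A,T} → {A,T} (+0)
site 1, node DR: D={A} ∩ R={A} → {A} (+0)
site 1, node DRY: DR={A} ∪ Y={T} → {A,T} (+1)
site 1, node DORY: DRY={A,T} ∪ O={G} → {A,G,T} (+1)
site 1, node SU: S={G} ∪ U={C} → {C,G} (+1)
site 1, node DORSUY: DORY={A,G,T} ∩ SU={C,G} → {G} (+0)
site 2, node DR: D={T} ∪ R={A} → {A,T} (+1)
site 2, node DRY: DR={A,T} ∪ Y={G} → {A,G,T} (+1)
site 2, node DORY: DRY={A,G,T} ∩ O={T} → {T} (+0)
site 2, node SU: S={A} ∩ U={A} → {A} (+0)
site 2, node DORSUY: DORY={T} ∪ SU={A} → {A,T} (+1)
site 3, node DR: D={G} ∪ R={T} → {G,T} (+1)
site 3, node DRY: DR={G,T} ∪ Y={A} → {A,G,T} (+1)
site 3, node DORY: DRY={A,G,T} ∩ O={T} → {T} (+0)
site 3, node SU: S={T} ∪ U={C} → {C,T} (+1)
site 3, node DORSUY: DORY={T} ∩ SU={C,T} → {T} (+0)
site 4, node DR: D={G} ∪ R={A} → {A,G} (+1)
site 4, node DRY: DR={A,G} ∪ Y={C} → {A,C,G} (+1)
site 4, node DORY: DRY={A,C,G} ∩ O={G} → {G} (+0)
site 4, node SU: S={C} ∪ U={G} → {C,G} (+1)
site 4, node DORSUY: DORY={G} ∩ SU={C,G} → {G} (+0)
per-site changes: [3, 3, 3, 3, 3]; total = 15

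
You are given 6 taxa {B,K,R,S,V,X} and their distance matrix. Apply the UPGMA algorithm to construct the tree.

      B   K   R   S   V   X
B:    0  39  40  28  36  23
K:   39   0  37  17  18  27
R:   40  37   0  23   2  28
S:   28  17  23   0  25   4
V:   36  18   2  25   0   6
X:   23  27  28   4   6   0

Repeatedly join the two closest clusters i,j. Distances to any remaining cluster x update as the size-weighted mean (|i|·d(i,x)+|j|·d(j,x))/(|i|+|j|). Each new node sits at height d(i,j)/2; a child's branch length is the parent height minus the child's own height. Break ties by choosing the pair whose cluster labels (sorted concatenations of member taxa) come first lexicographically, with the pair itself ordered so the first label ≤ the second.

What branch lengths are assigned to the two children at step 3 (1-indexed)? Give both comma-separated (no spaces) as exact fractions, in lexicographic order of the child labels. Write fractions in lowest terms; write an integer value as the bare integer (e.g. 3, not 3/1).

37/4,33/4

1. join R+V (d=2) ⇒ RV; edges |R|=1, |V|=1
  updated: d(B,RV)=38, d(K,RV)=55/2, d(RV,S)=24, d(RV,X)=17
2. join S+X (d=4) ⇒ SX; edges |S|=2, |X|=2
  updated: d(B,SX)=51/2, d(K,SX)=22, d(RV,SX)=41/2
3. join RV+SX (d=41/2) ⇒ RSVX; edges |RV|=37/4, |SX|=33/4
  updated: d(B,RSVX)=127/4, d(K,RSVX)=99/4
4. join K+RSVX (d=99/4) ⇒ KRSVX; edges |K|=99/8, |RSVX|=17/8
  updated: d(B,KRSVX)=166/5
5. join B+KRSVX (d=166/5) ⇒ BKRSVX; edges |B|=83/5, |KRSVX|=169/40
final tree: (B:83/5,(K:99/8,((R:1,V:1):37/4,(S:2,X:2):33/4):17/8):169/40)
total length: 2353/40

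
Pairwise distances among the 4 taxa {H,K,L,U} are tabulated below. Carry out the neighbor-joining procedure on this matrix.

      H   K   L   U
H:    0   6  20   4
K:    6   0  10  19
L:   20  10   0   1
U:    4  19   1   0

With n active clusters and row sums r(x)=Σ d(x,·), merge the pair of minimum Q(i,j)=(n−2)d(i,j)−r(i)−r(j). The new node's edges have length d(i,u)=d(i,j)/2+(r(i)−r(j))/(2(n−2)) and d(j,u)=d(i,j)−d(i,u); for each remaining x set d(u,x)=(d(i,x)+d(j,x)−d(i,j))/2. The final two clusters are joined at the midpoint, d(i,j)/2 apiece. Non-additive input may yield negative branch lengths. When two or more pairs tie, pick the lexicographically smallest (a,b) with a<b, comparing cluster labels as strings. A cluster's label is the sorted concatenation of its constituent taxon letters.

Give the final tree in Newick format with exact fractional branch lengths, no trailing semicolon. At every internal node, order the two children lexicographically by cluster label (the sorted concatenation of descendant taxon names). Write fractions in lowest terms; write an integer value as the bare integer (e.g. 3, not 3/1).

(((H:7/4,K:17/4):39/4,L:9/4):-5/8,U:-5/8)

iteration 1: select H,K (d=6, Q=-53); attach at lengths (7/4, 17/4); label the merged cluster HK
  updated: d(HK,L)=12, d(HK,U)=17/2
iteration 2: select HK,L (d=12, Q=-43/2); attach at lengths (39/4, 9/4); label the merged cluster HKL
  updated: d(HKL,U)=-5/4
iteration 3: select HKL,U (d=-5/4); attach at lengths (-5/8, -5/8); label the merged cluster HKLU
final tree: (((H:7/4,K:17/4):39/4,L:9/4):-5/8,U:-5/8)
total length: 67/4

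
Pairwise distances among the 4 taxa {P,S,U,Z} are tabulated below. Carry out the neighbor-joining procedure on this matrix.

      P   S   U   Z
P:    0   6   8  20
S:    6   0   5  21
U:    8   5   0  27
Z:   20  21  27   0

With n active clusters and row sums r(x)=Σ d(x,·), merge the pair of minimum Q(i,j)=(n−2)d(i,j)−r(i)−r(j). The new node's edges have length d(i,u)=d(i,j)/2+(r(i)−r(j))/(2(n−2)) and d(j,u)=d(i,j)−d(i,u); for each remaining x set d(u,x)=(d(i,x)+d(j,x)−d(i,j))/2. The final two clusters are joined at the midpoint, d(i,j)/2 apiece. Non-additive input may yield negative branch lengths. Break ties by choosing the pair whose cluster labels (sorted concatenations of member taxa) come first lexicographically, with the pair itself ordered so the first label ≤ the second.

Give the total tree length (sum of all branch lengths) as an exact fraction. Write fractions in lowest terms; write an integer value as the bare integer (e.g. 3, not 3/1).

28

1. join P+Z (d=20, Q=-62) ⇒ PZ; edges |P|=3/2, |Z|=37/2
  updated: d(PZ,S)=7/2, d(PZ,U)=15/2
2. join PZ+S (d=7/2, Q=-16) ⇒ PSZ; edges |PZ|=3, |S|=1/2
  updated: d(PSZ,U)=9/2
3. join PSZ+U (d=9/2) ⇒ PSUZ; edges |PSZ|=9/4, |U|=9/4
final tree: (((P:3/2,Z:37/2):3,S:1/2):9/4,U:9/4)
total length: 28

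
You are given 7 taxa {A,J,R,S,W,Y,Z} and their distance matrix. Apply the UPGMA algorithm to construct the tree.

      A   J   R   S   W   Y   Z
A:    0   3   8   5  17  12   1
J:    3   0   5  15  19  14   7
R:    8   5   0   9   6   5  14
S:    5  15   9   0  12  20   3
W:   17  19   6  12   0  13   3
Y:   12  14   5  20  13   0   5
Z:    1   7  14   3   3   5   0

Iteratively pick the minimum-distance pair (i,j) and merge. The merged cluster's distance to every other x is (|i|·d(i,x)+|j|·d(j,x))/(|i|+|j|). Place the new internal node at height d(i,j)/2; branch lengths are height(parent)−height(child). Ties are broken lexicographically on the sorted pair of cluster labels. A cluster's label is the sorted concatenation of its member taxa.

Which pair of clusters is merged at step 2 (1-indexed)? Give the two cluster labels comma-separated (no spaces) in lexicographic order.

AZ,S

iteration 1: select A,Z (d=1); attach at lengths (1/2, 1/2); label the merged cluster AZ
  updated: d(AZ,J)=5, d(AZ,R)=11, d(AZ,S)=4, d(AZ,W)=10, d(AZ,Y)=17/2
iteration 2: select AZ,S (d=4); attach at lengths (3/2, 2); label the merged cluster ASZ
  updated: d(ASZ,J)=25/3, d(ASZ,R)=31/3, d(ASZ,W)=32/3, d(ASZ,Y)=37/3
iteration 3: select J,R (d=5); attach at lengths (5/2, 5/2); label the merged cluster JR
  updated: d(ASZ,JR)=28/3, d(JR,W)=25/2, d(JR,Y)=19/2
iteration 4: select ASZ,JR (d=28/3); attach at lengths (8/3, 13/6); label the merged cluster AJRSZ
  updated: d(AJRSZ,W)=57/5, d(AJRSZ,Y)=56/5
iteration 5: select AJRSZ,Y (d=56/5); attach at lengths (14/15, 28/5); label the merged cluster AJRSYZ
  updated: d(AJRSYZ,W)=35/3
iteration 6: select AJRSYZ,W (d=35/3); attach at lengths (7/30, 35/6); label the merged cluster AJRSWYZ
final tree: (((((A:1/2,Z:1/2):3/2,S:2):8/3,(J:5/2,R:5/2):13/6):14/15,Y:28/5):7/30,W:35/6)
total length: 404/15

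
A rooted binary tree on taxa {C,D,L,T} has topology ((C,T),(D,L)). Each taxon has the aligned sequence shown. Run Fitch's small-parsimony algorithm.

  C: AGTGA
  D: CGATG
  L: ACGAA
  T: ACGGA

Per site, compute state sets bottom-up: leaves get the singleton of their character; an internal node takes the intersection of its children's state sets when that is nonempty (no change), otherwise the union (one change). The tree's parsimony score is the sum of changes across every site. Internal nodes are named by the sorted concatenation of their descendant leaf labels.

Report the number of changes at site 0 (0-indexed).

1

CT@0: {A} ∩ {A} = {A} (intersection, +0)
DL@0: {C} ∪ {A} = {A,C} (union, +1)
CDLT@0: {A} ∩ {A,C} = {A} (intersection, +0)
CT@1: {G} ∪ {C} = {C,G} (union, +1)
DL@1: {G} ∪ {C} = {C,G} (union, +1)
CDLT@1: {C,G} ∩ {C,G} = {C,G} (intersection, +0)
CT@2: {T} ∪ {G} = {G,T} (union, +1)
DL@2: {A} ∪ {G} = {A,G} (union, +1)
CDLT@2: {G,T} ∩ {A,G} = {G} (intersection, +0)
CT@3: {G} ∩ {G} = {G} (intersection, +0)
DL@3: {T} ∪ {A} = {A,T} (union, +1)
CDLT@3: {G} ∪ {A,T} = {A,G,T} (union, +1)
CT@4: {A} ∩ {A} = {A} (intersection, +0)
DL@4: {G} ∪ {A} = {A,G} (union, +1)
CDLT@4: {A} ∩ {A,G} = {A} (intersection, +0)
per-site changes: [1, 2, 2, 2, 1]; total = 8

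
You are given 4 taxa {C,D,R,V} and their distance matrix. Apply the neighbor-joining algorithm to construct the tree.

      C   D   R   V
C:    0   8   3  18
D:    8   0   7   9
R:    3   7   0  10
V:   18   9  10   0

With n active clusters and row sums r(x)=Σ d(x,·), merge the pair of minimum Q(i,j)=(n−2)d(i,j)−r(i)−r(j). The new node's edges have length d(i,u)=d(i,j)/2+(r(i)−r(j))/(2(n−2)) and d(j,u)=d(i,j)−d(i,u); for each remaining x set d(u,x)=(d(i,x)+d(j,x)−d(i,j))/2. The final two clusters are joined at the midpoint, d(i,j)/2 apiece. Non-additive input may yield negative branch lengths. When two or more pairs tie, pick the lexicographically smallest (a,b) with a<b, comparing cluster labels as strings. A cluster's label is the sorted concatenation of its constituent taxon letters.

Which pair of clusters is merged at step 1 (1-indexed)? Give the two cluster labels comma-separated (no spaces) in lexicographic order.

C,R

1. join C+R (d=3, Q=-43) ⇒ CR; edges |C|=15/4, |R|=-3/4
  updated: d(CR,D)=6, d(CR,V)=25/2
2. join CR+D (d=6, Q=-55/2) ⇒ CDR; edges |CR|=19/4, |D|=5/4
  updated: d(CDR,V)=31/4
3. join CDR+V (d=31/4) ⇒ CDRV; edges |CDR|=31/8, |V|=31/8
final tree: (((C:15/4,R:-3/4):19/4,D:5/4):31/8,V:31/8)
total length: 67/4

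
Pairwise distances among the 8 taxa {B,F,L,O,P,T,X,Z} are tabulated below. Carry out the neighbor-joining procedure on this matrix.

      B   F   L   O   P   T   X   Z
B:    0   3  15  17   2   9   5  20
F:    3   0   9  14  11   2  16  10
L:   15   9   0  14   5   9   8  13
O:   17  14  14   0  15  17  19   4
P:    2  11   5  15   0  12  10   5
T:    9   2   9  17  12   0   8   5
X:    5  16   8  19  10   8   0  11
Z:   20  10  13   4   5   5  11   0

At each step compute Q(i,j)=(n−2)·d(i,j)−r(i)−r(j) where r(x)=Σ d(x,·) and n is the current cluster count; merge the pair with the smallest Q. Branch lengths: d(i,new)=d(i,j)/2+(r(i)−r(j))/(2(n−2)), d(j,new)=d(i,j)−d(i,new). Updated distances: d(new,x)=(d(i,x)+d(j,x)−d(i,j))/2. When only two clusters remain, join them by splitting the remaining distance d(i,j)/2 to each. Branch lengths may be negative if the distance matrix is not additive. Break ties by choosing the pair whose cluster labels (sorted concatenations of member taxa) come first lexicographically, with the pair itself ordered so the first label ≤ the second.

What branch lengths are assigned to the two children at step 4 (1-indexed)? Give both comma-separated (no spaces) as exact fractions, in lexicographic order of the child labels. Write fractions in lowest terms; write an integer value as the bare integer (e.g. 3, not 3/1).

31/12,71/12

iteration 1: select O,Z (d=4, Q=-144); attach at lengths (14/3, -2/3); label the merged cluster OZ
  updated: d(B,OZ)=33/2, d(F,OZ)=10, d(L,OZ)=23/2, d(OZ,P)=8, d(OZ,T)=9, d(OZ,X)=13
iteration 2: select F,T (d=2, Q=-90); attach at lengths (6/5, 4/5); label the merged cluster FT
  updated: d(B,FT)=5, d(FT,L)=8, d(FT,OZ)=17/2, d(FT,P)=21/2, d(FT,X)=11
iteration 3: select B,P (d=2, Q=-71); attach at lengths (2, 0); label the merged cluster BP
  updated: d(BP,FT)=27/4, d(BP,L)=9, d(BP,OZ)=45/4, d(BP,X)=13/2
iteration 4: select FT,OZ (d=17/2, Q=-53); attach at lengths (31/12, 71/12); label the merged cluster FOTZ
  updated: d(BP,FOTZ)=19/4, d(FOTZ,L)=11/2, d(FOTZ,X)=31/4
iteration 5: select BP,X (d=13/2, Q=-59/2); attach at lengths (11/4, 15/4); label the merged cluster BPX
  updated: d(BPX,FOTZ)=3, d(BPX,L)=21/4
iteration 6: select BPX,FOTZ (d=3, Q=-55/4); attach at lengths (11/8, 13/8); label the merged cluster BFOPTXZ
  updated: d(BFOPTXZ,L)=31/8
iteration 7: select BFOPTXZ,L (d=31/8); attach at lengths (31/16, 31/16); label the merged cluster BFLOPTXZ
final tree: ((((B:2,P:0):11/4,X:15/4):11/8,((F:6/5,T:4/5):31/12,(O:14/3,Z:-2/3):71/12):13/8):31/16,L:31/16)
total length: 239/8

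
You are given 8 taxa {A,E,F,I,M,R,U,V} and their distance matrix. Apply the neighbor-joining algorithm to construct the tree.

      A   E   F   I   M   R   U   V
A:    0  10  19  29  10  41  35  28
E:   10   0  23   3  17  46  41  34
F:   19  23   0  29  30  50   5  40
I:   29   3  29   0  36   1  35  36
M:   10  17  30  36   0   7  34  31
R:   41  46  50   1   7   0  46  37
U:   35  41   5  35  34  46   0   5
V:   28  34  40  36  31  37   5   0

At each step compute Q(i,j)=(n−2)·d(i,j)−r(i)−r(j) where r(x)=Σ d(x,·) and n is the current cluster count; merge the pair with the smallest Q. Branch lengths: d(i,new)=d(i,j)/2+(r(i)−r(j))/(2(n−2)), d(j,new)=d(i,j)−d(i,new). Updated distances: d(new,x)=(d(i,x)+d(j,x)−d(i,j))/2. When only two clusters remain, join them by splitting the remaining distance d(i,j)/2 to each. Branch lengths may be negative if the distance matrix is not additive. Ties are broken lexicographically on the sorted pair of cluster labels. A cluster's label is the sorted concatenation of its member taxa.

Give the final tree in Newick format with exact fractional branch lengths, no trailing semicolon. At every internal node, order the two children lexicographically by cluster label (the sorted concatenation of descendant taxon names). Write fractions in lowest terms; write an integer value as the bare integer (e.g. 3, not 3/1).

step 1: merge (I,R) at d=1, Q=-391; branch lengths I→-53/12, R→65/12; new cluster IR
  updated: d(A,IR)=69/2, d(E,IR)=24, d(F,IR)=39, d(IR,M)=21, d(IR,U)=40, d(IR,V)=36
step 2: merge (U,V) at d=5, Q=-309; branch lengths U→11/10, V→39/10; new cluster UV
  updated: d(A,UV)=29, d(E,UV)=35, d(F,UV)=20, d(IR,UV)=71/2, d(M,UV)=30
step 3: merge (F,UV) at d=20, Q=-401/2; branch lengths F→123/16, UV→197/16; new cluster FUV
  updated: d(A,FUV)=14, d(E,FUV)=19, d(FUV,IR)=109/4, d(FUV,M)=20
step 4: merge (IR,M) at d=21, Q=-447/4; branch lengths IR→407/24, M→97/24; new cluster IMR
  updated: d(A,IMR)=47/4, d(E,IMR)=10, d(FUV,IMR)=105/8
step 5: merge (A,E) at d=10, Q=-219/4; branch lengths A→67/16, E→93/16; new cluster AE
  updated: d(AE,FUV)=23/2, d(AE,IMR)=47/8
step 6: merge (AE,FUV) at d=23/2, Q=-61/2; branch lengths AE→17/8, FUV→75/8; new cluster AEFUV
  updated: d(AEFUV,IMR)=15/4
step 7: merge (AEFUV,IMR) at d=15/4; branch lengths AEFUV→15/8, IMR→15/8; new cluster AEFIMRUV
final tree: (((A:67/16,E:93/16):17/8,(F:123/16,(U:11/10,V:39/10):197/16):75/8):15/8,((I:-53/12,R:65/12):407/24,M:97/24):15/8)
total length: 289/4

(((A:67/16,E:93/16):17/8,(F:123/16,(U:11/10,V:39/10):197/16):75/8):15/8,((I:-53/12,R:65/12):407/24,M:97/24):15/8)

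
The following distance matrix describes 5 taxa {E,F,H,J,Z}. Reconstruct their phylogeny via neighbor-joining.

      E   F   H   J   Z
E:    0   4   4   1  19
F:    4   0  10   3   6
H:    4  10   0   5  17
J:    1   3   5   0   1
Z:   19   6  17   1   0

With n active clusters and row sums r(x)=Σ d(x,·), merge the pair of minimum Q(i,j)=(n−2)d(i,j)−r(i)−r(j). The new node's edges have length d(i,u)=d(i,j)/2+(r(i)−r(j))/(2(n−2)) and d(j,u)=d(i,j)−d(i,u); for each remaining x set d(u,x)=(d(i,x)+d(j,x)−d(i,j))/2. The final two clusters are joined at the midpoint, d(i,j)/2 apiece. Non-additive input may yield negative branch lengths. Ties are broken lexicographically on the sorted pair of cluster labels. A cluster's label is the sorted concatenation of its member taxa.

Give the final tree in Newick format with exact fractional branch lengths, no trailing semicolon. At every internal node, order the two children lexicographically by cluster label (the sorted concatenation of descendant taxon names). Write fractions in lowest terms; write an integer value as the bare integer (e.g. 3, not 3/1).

1. join E+H (d=4, Q=-52) ⇒ EH; edges |E|=2/3, |H|=10/3
  updated: d(EH,F)=5, d(EH,J)=1, d(EH,Z)=16
2. join EH+F (d=5, Q=-26) ⇒ EFH; edges |EH|=9/2, |F|=1/2
  updated: d(EFH,J)=-1/2, d(EFH,Z)=17/2
3. join EFH+J (d=-1/2, Q=-9) ⇒ EFHJ; edges |EFH|=7/2, |J|=-4
  updated: d(EFHJ,Z)=5
4. join EFHJ+Z (d=5) ⇒ EFHJZ; edges |EFHJ|=5/2, |Z|=5/2
final tree: ((((E:2/3,H:10/3):9/2,F:1/2):7/2,J:-4):5/2,Z:5/2)
total length: 27/2

((((E:2/3,H:10/3):9/2,F:1/2):7/2,J:-4):5/2,Z:5/2)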